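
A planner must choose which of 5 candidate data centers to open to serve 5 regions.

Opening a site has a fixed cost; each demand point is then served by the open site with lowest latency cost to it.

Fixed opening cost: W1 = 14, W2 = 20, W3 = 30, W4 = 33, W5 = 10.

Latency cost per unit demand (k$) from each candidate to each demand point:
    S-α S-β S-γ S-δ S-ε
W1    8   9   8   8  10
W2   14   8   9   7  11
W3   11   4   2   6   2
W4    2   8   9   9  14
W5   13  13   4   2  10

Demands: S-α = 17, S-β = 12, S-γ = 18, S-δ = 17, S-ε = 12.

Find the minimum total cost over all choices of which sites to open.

Open {W3, W4, W5}: assign each demand point to its cheapest open site.
  S-α→W4 17×2=34, S-β→W3 12×4=48, S-γ→W3 18×2=36, S-δ→W5 17×2=34, S-ε→W3 12×2=24
  latency cost 176, fixed 73 → total 249.
Compare {W1, W3, W4, W5}: latency cost 176 + fixed 87 = 263.
Compare {W2, W3, W4, W5}: latency cost 176 + fixed 93 = 269.
Compare {W1, W2, W3, W4, W5}: latency cost 176 + fixed 107 = 283.
All other subsets cost ≥ 263. Minimum total cost: 249.

249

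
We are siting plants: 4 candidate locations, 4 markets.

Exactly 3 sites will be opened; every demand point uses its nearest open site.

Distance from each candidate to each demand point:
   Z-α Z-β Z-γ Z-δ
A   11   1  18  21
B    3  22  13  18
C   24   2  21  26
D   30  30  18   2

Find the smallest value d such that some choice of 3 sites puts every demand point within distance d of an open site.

Open {A, B, D}.
  Farthest demand point is Z-γ at distance 13 (to B); all others are ≤ 13.
With {B, C, D} the worst case is 13.
With {A, B, C} the worst case is 18.
No size-3 selection achieves below 13.

13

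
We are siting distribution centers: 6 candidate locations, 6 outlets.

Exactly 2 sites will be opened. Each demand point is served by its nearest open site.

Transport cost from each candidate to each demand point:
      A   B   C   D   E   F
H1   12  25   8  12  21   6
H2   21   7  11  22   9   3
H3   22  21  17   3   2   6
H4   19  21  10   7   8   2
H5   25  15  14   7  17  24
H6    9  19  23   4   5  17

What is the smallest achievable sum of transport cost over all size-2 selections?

Open {H2, H6}.
  A→H6 9, B→H2 7, C→H2 11, D→H6 4, E→H6 5, F→H2 3  ⇒ total 39.
Compare {H2, H3}: total 47.
Compare {H4, H6}: total 49.
No size-2 selection does better; minimum is 39.

39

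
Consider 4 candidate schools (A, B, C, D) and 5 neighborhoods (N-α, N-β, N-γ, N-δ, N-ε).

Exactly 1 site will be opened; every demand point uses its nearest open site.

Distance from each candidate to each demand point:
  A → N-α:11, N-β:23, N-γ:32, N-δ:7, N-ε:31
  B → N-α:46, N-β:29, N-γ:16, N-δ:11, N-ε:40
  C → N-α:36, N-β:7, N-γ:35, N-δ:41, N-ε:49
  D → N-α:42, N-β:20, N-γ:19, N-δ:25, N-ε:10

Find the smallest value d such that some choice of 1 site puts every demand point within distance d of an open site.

Open {A}.
  Farthest demand point is N-γ at distance 32 (to A); all others are ≤ 32.
With {D} the worst case is 42.
With {B} the worst case is 46.
No size-1 selection achieves below 32.

32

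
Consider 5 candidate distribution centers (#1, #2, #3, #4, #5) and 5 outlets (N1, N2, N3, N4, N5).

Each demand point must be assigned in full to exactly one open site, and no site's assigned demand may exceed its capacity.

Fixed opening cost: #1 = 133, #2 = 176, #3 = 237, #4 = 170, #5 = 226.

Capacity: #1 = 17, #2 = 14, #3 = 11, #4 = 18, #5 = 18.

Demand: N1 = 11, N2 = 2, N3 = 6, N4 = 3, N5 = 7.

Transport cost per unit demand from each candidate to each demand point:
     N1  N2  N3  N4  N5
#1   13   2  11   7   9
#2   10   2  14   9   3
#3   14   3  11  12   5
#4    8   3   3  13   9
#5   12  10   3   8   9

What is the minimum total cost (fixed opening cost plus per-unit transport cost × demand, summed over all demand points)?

Open {#1, #4}; cheapest assignment that respects the capacities:
  #1 (cap 17, load 12): N2, N4, N5 — cost 2×2 + 3×7 + 7×9 = 88
  #4 (cap 18, load 17): N1, N3 — cost 11×8 + 6×3 = 106
  Shipping 194, fixed 303 → total 497.
  Any other capacity-feasible assignment to {#1, #4} ships for at least 194.
Compare {#2, #4}: its best feasible assignment gives total 504.
Compare {#1, #2}: its best feasible assignment gives total 570.
Every other set of open sites that can feasibly serve all demand totals ≥ 504 even under its best assignment. Minimum: 497.

497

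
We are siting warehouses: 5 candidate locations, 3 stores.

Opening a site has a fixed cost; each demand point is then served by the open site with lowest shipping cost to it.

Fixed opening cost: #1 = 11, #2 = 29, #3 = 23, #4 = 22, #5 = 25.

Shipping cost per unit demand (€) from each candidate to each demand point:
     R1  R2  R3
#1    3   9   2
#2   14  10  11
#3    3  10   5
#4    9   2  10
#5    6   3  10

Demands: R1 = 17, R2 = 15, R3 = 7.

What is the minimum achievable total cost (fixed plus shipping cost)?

128

Open {#1, #4}: assign each demand point to its cheapest open site.
  R1→#1 17×3=51, R2→#4 15×2=30, R3→#1 7×2=14
  shipping cost 95, fixed 33 → total 128.
Compare {#1, #5}: shipping cost 110 + fixed 36 = 146.
Compare {#1, #3, #4}: shipping cost 95 + fixed 56 = 151.
Compare {#1, #4, #5}: shipping cost 95 + fixed 58 = 153.
All other subsets cost ≥ 146. Minimum total cost: 128.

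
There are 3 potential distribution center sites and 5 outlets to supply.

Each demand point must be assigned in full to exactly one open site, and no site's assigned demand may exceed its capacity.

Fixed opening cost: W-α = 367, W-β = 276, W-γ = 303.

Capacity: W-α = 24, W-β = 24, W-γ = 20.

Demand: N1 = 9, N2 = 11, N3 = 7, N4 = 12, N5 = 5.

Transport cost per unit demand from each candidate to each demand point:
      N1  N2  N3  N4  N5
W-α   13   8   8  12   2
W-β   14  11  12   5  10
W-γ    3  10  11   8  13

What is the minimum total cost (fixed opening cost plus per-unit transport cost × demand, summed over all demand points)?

Open {W-β, W-γ}; cheapest assignment that respects the capacities:
  W-β (cap 24, load 24): N3, N4, N5 — cost 7×12 + 12×5 + 5×10 = 194
  W-γ (cap 20, load 20): N1, N2 — cost 9×3 + 11×10 = 137
  Shipping 331, fixed 579 → total 910.
  Any other capacity-feasible assignment to {W-β, W-γ} ships for at least 331.
Compare {W-α, W-β}: its best feasible assignment gives total 983.
Compare {W-α, W-γ}: its best feasible assignment gives total 1017.
Every other set of open sites that can feasibly serve all demand totals ≥ 983 even under its best assignment. Minimum: 910.

910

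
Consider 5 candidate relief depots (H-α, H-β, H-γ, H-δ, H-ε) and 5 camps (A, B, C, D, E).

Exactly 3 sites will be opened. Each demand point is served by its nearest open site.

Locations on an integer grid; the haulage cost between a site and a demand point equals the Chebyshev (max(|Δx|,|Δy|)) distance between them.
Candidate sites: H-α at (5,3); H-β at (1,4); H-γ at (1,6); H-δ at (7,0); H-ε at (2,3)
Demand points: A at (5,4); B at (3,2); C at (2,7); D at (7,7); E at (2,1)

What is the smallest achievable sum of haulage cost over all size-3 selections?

Open {H-α, H-γ, H-ε}.
  A→H-α 1, B→H-ε 1, C→H-γ 1, D→H-α 4, E→H-ε 2  ⇒ total 9.
Compare {H-α, H-β, H-γ}: total 11.
Compare {H-α, H-β, H-ε}: total 11.
No size-3 selection does better; minimum is 9.

9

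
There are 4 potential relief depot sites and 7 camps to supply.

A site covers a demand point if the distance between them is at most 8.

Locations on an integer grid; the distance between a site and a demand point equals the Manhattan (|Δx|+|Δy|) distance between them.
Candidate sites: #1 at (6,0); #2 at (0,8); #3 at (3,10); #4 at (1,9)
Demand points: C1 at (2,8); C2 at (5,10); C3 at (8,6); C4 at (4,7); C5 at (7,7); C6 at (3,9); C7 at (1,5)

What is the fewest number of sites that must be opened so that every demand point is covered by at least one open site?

Coverage sets (demand points within 8 of each site):
  #1: {C3, C5}
  #2: {C1, C2, C4, C5, C6, C7}
  #3: {C1, C2, C4, C5, C6, C7}
  #4: {C1, C2, C4, C5, C6, C7}
No single site covers all 7 demand points.
But {#1, #2} covers everything, so the minimum is 2.

2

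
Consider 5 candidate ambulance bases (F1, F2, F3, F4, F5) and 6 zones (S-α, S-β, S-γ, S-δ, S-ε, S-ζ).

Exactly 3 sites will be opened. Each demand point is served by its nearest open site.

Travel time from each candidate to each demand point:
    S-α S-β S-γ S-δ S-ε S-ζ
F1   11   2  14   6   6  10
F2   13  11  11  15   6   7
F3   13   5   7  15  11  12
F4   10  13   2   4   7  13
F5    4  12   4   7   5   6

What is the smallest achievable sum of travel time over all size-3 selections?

23

Open {F1, F4, F5}.
  S-α→F5 4, S-β→F1 2, S-γ→F4 2, S-δ→F4 4, S-ε→F5 5, S-ζ→F5 6  ⇒ total 23.
Compare {F3, F4, F5}: total 26.
Compare {F1, F2, F5}: total 27.
No size-3 selection does better; minimum is 23.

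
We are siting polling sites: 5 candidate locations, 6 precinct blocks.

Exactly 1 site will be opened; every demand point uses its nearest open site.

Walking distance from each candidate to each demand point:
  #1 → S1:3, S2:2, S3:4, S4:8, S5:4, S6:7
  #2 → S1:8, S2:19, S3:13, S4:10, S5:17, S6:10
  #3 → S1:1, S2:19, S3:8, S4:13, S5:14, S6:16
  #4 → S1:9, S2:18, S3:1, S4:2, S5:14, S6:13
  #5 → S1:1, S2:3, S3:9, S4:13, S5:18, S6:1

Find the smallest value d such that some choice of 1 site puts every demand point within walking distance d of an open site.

Open {#1}.
  Farthest demand point is S4 at walking distance 8 (to #1); all others are ≤ 8.
With {#4} the worst case is 18.
With {#5} the worst case is 18.
No size-1 selection achieves below 8.

8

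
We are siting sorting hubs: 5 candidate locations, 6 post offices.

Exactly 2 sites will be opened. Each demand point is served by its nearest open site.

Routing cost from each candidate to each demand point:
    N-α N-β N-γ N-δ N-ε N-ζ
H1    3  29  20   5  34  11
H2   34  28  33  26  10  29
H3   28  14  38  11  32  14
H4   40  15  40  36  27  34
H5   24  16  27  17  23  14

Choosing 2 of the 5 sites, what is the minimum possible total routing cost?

Open {H1, H2}.
  N-α→H1 3, N-β→H2 28, N-γ→H1 20, N-δ→H1 5, N-ε→H2 10, N-ζ→H1 11  ⇒ total 77.
Compare {H1, H5}: total 78.
Compare {H1, H4}: total 81.
No size-2 selection does better; minimum is 77.

77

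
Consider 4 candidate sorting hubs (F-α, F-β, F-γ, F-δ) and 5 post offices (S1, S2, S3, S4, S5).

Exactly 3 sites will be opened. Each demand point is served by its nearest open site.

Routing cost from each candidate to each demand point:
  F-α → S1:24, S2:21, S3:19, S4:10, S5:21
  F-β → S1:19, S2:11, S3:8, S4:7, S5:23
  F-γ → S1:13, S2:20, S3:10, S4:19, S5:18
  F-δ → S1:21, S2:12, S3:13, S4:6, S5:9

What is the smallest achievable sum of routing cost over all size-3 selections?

Open {F-β, F-γ, F-δ}.
  S1→F-γ 13, S2→F-β 11, S3→F-β 8, S4→F-δ 6, S5→F-δ 9  ⇒ total 47.
Compare {F-α, F-γ, F-δ}: total 50.
Compare {F-α, F-β, F-δ}: total 53.
No size-3 selection does better; minimum is 47.

47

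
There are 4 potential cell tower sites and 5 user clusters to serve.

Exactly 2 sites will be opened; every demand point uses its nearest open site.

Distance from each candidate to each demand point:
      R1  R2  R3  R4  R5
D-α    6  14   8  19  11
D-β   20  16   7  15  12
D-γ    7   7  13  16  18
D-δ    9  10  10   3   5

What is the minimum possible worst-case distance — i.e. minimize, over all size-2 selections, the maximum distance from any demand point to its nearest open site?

Open {D-α, D-δ}.
  Farthest demand point is R2 at distance 10 (to D-δ); all others are ≤ 10.
With {D-β, D-δ} the worst case is 10.
With {D-γ, D-δ} the worst case is 10.
No size-2 selection achieves below 10.

10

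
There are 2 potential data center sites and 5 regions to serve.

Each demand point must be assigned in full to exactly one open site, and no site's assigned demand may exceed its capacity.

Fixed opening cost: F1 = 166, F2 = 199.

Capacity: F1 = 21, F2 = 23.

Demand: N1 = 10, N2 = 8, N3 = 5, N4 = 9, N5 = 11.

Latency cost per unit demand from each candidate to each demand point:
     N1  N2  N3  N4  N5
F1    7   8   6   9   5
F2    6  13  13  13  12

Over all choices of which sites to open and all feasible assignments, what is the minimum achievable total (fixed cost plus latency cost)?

Open {F1, F2}; cheapest assignment that respects the capacities:
  F1 (cap 21, load 20): N4, N5 — cost 9×9 + 11×5 = 136
  F2 (cap 23, load 23): N1, N2, N3 — cost 10×6 + 8×13 + 5×13 = 229
  Shipping 365, fixed 365 → total 730.
  Any other capacity-feasible assignment to {F1, F2} ships for at least 365.
Total demand is 43 and no other set of sites has combined capacity ≥ 43, so {F1, F2} is the only feasible choice of open sites. Minimum: 730.

730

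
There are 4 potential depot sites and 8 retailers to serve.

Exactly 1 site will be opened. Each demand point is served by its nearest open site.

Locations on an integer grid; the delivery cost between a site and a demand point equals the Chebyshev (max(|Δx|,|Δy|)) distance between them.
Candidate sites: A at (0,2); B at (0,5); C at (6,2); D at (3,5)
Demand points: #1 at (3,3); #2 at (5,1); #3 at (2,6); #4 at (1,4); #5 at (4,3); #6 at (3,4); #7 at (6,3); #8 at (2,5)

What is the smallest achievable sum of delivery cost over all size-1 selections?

16

Open {D}.
  #1→D 2, #2→D 4, #3→D 1, #4→D 2, #5→D 2, #6→D 1, #7→D 3, #8→D 1  ⇒ total 16.
Compare {C}: total 23.
Compare {B}: total 26.
No size-1 selection does better; minimum is 16.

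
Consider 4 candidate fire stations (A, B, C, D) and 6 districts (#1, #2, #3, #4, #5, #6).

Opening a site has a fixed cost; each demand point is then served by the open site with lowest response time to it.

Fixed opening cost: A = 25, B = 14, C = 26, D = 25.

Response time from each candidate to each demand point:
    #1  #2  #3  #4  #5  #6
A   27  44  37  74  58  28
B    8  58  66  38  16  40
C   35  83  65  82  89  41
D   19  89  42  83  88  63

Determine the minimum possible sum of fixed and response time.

Open {A, B}: assign each demand point to its cheapest open site.
  #1→B 8, #2→A 44, #3→A 37, #4→B 38, #5→B 16, #6→A 28
  response time 171, fixed 39 → total 210.
Compare {A, B, D}: response time 171 + fixed 64 = 235.
Compare {A, B, C}: response time 171 + fixed 65 = 236.
Compare {B}: response time 226 + fixed 14 = 240.
All other subsets cost ≥ 235. Minimum total cost: 210.

210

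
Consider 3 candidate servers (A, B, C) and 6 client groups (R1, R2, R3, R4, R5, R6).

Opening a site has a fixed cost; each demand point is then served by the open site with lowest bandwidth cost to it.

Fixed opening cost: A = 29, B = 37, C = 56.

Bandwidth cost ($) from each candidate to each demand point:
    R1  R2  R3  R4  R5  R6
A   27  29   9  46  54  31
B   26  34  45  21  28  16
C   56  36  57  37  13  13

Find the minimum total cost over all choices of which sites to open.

Open {A, B}: assign each demand point to its cheapest open site.
  R1→B 26, R2→A 29, R3→A 9, R4→B 21, R5→B 28, R6→B 16
  bandwidth cost 129, fixed 66 → total 195.
Compare {B}: bandwidth cost 170 + fixed 37 = 207.
Compare {A, C}: bandwidth cost 128 + fixed 85 = 213.
Compare {A}: bandwidth cost 196 + fixed 29 = 225.
All other subsets cost ≥ 207. Minimum total cost: 195.

195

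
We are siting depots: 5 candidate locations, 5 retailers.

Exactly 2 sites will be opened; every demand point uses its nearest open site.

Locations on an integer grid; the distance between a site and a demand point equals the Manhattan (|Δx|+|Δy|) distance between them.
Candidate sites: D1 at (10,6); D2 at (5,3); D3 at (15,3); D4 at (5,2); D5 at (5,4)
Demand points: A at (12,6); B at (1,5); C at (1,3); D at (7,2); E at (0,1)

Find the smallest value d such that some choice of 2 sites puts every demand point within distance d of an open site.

7

Open {D1, D2}.
  Farthest demand point is E at distance 7 (to D2); all others are ≤ 7.
With {D1, D4} the worst case is 7.
With {D2, D3} the worst case is 7.
No size-2 selection achieves below 7.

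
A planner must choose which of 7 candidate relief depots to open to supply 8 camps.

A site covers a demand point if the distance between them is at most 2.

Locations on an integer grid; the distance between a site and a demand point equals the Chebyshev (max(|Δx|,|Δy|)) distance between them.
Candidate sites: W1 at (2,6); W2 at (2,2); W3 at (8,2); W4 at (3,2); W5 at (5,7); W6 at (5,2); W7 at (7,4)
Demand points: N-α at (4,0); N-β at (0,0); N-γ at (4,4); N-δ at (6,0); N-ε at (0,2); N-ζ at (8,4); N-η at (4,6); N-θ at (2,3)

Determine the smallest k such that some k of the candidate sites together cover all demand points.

Coverage sets (demand points within 2 of each site):
  W1: {N-γ, N-η}
  W2: {N-α, N-β, N-γ, N-ε, N-θ}
  W3: {N-δ, N-ζ}
  W4: {N-α, N-γ, N-θ}
  W5: {N-η}
  W6: {N-α, N-γ, N-δ}
  W7: {N-ζ}
No 2 sites suffice: every size-2 union leaves at least one demand point uncovered.
But {W1, W2, W3} covers everything, so the minimum is 3.

3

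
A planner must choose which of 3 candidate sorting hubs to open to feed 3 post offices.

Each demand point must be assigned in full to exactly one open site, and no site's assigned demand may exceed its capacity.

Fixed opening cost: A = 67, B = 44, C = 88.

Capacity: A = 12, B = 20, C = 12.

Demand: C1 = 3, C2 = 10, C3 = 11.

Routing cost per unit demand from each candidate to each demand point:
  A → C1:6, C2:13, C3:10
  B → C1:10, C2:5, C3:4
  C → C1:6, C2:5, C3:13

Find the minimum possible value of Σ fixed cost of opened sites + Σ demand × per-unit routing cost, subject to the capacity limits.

Open {B, C}; cheapest assignment that respects the capacities:
  B (cap 20, load 14): C1, C3 — cost 3×10 + 11×4 = 74
  C (cap 12, load 10): C2 — cost 10×5 = 50
  Shipping 124, fixed 132 → total 256.
  Any other capacity-feasible assignment to {B, C} ships for at least 124.
Compare {A, B}: its best feasible assignment gives total 301.
Compare {A, B, C}: its best feasible assignment gives total 311.
Every other set of open sites that can feasibly serve all demand totals ≥ 301 even under its best assignment. Minimum: 256.

256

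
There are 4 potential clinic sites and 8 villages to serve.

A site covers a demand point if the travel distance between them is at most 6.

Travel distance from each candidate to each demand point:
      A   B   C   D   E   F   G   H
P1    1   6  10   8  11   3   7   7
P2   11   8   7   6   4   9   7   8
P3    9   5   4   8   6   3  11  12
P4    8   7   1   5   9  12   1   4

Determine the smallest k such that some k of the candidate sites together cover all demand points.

3

Coverage sets (demand points within 6 of each site):
  P1: {A, B, F}
  P2: {D, E}
  P3: {B, C, E, F}
  P4: {C, D, G, H}
No 2 sites suffice: every size-2 union leaves at least one demand point uncovered.
But {P1, P2, P4} covers everything, so the minimum is 3.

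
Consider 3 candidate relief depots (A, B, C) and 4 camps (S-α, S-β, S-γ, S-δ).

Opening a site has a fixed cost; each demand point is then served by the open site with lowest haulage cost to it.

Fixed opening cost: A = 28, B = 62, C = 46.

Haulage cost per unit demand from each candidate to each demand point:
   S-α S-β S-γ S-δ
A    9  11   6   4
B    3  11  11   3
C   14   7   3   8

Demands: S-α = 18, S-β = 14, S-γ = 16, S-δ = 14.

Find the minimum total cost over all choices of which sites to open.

Open {B, C}: assign each demand point to its cheapest open site.
  S-α→B 18×3=54, S-β→C 14×7=98, S-γ→C 16×3=48, S-δ→B 14×3=42
  haulage cost 242, fixed 108 → total 350.
Compare {A, B, C}: haulage cost 242 + fixed 136 = 378.
Compare {A, B}: haulage cost 346 + fixed 90 = 436.
Compare {A, C}: haulage cost 364 + fixed 74 = 438.
All other subsets cost ≥ 378. Minimum total cost: 350.

350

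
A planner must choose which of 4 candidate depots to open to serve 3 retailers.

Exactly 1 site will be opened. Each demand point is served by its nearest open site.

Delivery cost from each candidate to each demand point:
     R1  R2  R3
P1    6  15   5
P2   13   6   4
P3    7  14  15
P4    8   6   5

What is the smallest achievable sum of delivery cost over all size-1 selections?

Open {P4}.
  R1→P4 8, R2→P4 6, R3→P4 5  ⇒ total 19.
Compare {P2}: total 23.
Compare {P1}: total 26.
No size-1 selection does better; minimum is 19.

19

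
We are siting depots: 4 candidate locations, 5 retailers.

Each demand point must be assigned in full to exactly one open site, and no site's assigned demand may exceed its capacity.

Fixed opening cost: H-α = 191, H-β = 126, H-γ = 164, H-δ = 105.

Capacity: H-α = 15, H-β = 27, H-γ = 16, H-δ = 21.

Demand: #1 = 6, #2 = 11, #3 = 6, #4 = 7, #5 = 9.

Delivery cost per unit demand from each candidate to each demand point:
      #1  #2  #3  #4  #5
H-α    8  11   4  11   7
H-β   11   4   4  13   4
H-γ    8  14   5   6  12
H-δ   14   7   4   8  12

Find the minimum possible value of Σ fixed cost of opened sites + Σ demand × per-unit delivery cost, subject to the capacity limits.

457

Open {H-β, H-δ}; cheapest assignment that respects the capacities:
  H-β (cap 27, load 26): #1, #2, #5 — cost 6×11 + 11×4 + 9×4 = 146
  H-δ (cap 21, load 13): #3, #4 — cost 6×4 + 7×8 = 80
  Shipping 226, fixed 231 → total 457.
  Any other capacity-feasible assignment to {H-β, H-δ} ships for at least 226.
Compare {H-β, H-γ}: its best feasible assignment gives total 484.
Compare {H-α, H-β}: its best feasible assignment gives total 546.
Every other set of open sites that can feasibly serve all demand totals ≥ 484 even under its best assignment. Minimum: 457.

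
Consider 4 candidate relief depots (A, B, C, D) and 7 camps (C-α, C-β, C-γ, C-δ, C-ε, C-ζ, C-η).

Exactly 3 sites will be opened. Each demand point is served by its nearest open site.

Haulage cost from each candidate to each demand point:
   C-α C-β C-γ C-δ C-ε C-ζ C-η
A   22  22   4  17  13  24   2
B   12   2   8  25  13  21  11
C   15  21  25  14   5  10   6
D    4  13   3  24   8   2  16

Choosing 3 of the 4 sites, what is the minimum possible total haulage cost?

Open {B, C, D}.
  C-α→D 4, C-β→B 2, C-γ→D 3, C-δ→C 14, C-ε→C 5, C-ζ→D 2, C-η→C 6  ⇒ total 36.
Compare {A, B, D}: total 38.
Compare {A, C, D}: total 43.
No size-3 selection does better; minimum is 36.

36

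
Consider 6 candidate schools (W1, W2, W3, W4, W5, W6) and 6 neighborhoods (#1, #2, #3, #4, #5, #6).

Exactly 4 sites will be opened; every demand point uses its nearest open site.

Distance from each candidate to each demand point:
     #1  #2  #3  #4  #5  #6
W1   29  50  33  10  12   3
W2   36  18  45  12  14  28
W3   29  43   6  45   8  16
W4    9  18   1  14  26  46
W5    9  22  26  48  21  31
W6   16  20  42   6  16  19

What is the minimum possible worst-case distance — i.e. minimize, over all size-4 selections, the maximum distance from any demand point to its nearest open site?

18

Open {W1, W2, W3, W4}.
  Farthest demand point is #2 at distance 18 (to W2); all others are ≤ 18.
With {W1, W2, W3, W5} the worst case is 18.
With {W1, W2, W3, W6} the worst case is 18.
No size-4 selection achieves below 18.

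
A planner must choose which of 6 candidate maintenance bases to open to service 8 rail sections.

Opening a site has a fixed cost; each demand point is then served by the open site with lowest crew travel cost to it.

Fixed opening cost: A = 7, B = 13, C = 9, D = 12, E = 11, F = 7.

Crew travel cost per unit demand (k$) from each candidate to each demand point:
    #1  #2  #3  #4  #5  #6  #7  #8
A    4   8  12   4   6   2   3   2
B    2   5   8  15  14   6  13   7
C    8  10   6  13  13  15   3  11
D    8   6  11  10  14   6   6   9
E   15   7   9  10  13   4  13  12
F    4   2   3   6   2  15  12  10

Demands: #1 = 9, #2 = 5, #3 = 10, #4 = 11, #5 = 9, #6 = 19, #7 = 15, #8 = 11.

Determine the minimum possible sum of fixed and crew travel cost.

Open {A, B, F}: assign each demand point to its cheapest open site.
  #1→B 9×2=18, #2→F 5×2=10, #3→F 10×3=30, #4→A 11×4=44, #5→F 9×2=18, #6→A 19×2=38, #7→A 15×3=45, #8→A 11×2=22
  crew travel cost 225, fixed 27 → total 252.
Compare {A, F}: crew travel cost 243 + fixed 14 = 257.
Compare {A, B, C, F}: crew travel cost 225 + fixed 36 = 261.
Compare {A, B, E, F}: crew travel cost 225 + fixed 38 = 263.
All other subsets cost ≥ 257. Minimum total cost: 252.

252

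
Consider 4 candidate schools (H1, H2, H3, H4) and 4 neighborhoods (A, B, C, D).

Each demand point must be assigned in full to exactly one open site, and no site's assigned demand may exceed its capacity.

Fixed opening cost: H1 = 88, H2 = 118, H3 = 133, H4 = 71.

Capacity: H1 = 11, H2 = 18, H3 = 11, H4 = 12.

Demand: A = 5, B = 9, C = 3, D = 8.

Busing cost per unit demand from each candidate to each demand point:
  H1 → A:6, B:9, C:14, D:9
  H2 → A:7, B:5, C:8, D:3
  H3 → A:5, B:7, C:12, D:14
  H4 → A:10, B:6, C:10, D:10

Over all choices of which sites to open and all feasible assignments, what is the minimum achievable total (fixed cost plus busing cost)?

Open {H2, H4}; cheapest assignment that respects the capacities:
  H2 (cap 18, load 16): A, C, D — cost 5×7 + 3×8 + 8×3 = 83
  H4 (cap 12, load 9): B — cost 9×6 = 54
  Shipping 137, fixed 189 → total 326.
  Any other capacity-feasible assignment to {H2, H4} ships for at least 137.
Compare {H1, H2}: its best feasible assignment gives total 347.
Compare {H2, H3}: its best feasible assignment gives total 381.
Every other set of open sites that can feasibly serve all demand totals ≥ 347 even under its best assignment. Minimum: 326.

326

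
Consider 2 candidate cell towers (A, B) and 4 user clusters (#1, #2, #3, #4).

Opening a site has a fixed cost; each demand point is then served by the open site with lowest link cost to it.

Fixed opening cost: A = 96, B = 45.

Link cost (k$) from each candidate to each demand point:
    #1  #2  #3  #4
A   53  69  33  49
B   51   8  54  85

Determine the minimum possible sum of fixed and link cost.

Open {B}: assign each demand point to its cheapest open site.
  #1→B 51, #2→B 8, #3→B 54, #4→B 85
  link cost 198, fixed 45 → total 243.
Compare {A, B}: link cost 141 + fixed 141 = 282.
Compare {A}: link cost 204 + fixed 96 = 300.

243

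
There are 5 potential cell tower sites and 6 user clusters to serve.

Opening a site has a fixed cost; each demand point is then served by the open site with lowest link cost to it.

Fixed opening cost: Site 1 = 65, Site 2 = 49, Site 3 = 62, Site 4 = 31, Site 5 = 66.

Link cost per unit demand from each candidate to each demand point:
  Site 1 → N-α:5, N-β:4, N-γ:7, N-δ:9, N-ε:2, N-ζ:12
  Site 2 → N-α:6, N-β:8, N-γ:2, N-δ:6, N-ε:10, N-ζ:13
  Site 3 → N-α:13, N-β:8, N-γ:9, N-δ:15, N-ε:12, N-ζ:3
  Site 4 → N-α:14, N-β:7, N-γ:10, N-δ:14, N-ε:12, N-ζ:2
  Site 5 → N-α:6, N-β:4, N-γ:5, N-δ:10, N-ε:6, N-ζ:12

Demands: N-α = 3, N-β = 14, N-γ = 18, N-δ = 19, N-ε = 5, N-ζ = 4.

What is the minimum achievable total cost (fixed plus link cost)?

Open {Site 1, Site 2, Site 4}: assign each demand point to its cheapest open site.
  N-α→Site 1 3×5=15, N-β→Site 1 14×4=56, N-γ→Site 2 18×2=36, N-δ→Site 2 19×6=114, N-ε→Site 1 5×2=10, N-ζ→Site 4 4×2=8
  link cost 239, fixed 145 → total 384.
Compare {Site 1, Site 2}: link cost 279 + fixed 114 = 393.
Compare {Site 2, Site 4}: link cost 324 + fixed 80 = 404.
Compare {Site 2, Site 4, Site 5}: link cost 262 + fixed 146 = 408.
All other subsets cost ≥ 393. Minimum total cost: 384.

384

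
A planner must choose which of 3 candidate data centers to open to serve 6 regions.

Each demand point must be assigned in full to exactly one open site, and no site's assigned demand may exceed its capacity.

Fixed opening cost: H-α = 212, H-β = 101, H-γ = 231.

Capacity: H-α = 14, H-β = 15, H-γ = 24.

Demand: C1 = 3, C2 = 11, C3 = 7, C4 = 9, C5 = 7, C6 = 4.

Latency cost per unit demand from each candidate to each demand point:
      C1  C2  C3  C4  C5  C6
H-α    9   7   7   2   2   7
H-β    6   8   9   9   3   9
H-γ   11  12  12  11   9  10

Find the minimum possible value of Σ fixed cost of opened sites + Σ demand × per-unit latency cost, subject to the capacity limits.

839

Open {H-α, H-β, H-γ}; cheapest assignment that respects the capacities:
  H-α (cap 14, load 13): C4, C6 — cost 9×2 + 4×7 = 46
  H-β (cap 15, load 14): C3, C5 — cost 7×9 + 7×3 = 84
  H-γ (cap 24, load 14): C1, C2 — cost 3×11 + 11×12 = 165
  Shipping 295, fixed 544 → total 839.
  Any other capacity-feasible assignment to {H-α, H-β, H-γ} ships for at least 295.
Total demand is 41 and no other set of sites has combined capacity ≥ 41, so {H-α, H-β, H-γ} is the only feasible choice of open sites. Minimum: 839.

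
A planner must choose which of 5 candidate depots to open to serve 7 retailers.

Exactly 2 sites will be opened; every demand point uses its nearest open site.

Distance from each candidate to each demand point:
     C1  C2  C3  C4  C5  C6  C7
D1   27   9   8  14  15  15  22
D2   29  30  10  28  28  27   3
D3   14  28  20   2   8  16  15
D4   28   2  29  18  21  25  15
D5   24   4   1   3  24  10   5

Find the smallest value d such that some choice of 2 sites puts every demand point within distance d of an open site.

Open {D3, D5}.
  Farthest demand point is C1 at distance 14 (to D3); all others are ≤ 14.
With {D1, D3} the worst case is 15.
With {D3, D4} the worst case is 20.
No size-2 selection achieves below 14.

14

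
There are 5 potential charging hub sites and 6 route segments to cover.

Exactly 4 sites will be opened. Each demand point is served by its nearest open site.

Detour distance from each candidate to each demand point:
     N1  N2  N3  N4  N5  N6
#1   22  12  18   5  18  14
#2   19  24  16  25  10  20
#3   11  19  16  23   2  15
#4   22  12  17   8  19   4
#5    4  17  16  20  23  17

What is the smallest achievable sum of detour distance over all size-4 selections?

Open {#1, #3, #4, #5}.
  N1→#5 4, N2→#1 12, N3→#3 16, N4→#1 5, N5→#3 2, N6→#4 4  ⇒ total 43.
Compare {#2, #3, #4, #5}: total 46.
Compare {#1, #2, #3, #4}: total 50.
No size-4 selection does better; minimum is 43.

43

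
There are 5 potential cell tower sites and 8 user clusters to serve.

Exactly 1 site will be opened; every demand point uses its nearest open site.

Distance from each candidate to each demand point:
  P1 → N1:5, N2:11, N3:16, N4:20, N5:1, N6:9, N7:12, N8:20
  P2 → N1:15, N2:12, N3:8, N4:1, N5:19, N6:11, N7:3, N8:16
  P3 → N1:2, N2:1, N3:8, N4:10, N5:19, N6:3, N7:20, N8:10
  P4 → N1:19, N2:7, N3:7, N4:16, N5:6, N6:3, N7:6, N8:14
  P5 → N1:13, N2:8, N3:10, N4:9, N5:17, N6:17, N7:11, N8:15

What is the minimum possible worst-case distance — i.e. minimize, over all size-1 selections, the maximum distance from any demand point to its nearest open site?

Open {P5}.
  Farthest demand point is N5 at distance 17 (to P5); all others are ≤ 17.
With {P2} the worst case is 19.
With {P4} the worst case is 19.
No size-1 selection achieves below 17.

17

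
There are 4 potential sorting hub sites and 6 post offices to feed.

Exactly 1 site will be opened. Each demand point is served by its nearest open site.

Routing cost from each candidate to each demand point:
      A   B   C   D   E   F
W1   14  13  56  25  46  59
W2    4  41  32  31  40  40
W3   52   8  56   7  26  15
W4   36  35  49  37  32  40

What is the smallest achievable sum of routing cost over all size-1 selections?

Open {W3}.
  A→W3 52, B→W3 8, C→W3 56, D→W3 7, E→W3 26, F→W3 15  ⇒ total 164.
Compare {W2}: total 188.
Compare {W1}: total 213.
No size-1 selection does better; minimum is 164.

164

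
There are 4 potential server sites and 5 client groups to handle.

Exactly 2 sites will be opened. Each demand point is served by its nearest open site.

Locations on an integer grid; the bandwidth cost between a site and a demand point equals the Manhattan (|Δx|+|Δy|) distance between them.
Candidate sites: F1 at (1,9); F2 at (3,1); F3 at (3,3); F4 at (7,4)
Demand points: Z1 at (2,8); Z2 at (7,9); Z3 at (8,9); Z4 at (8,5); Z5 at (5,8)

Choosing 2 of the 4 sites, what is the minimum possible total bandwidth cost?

Open {F1, F4}.
  Z1→F1 2, Z2→F4 5, Z3→F4 6, Z4→F4 2, Z5→F1 5  ⇒ total 20.
Compare {F3, F4}: total 25.
Compare {F1, F3}: total 27.
No size-2 selection does better; minimum is 20.

20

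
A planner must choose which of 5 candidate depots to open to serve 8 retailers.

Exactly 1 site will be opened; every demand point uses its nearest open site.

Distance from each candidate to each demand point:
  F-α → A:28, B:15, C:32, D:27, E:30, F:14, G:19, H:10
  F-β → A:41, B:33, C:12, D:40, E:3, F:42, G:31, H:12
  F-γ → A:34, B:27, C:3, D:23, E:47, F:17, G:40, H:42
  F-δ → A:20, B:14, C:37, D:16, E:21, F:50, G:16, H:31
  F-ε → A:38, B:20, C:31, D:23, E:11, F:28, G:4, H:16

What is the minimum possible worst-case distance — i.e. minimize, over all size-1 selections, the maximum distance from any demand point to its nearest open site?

Open {F-α}.
  Farthest demand point is C at distance 32 (to F-α); all others are ≤ 32.
With {F-ε} the worst case is 38.
With {F-β} the worst case is 42.
No size-1 selection achieves below 32.

32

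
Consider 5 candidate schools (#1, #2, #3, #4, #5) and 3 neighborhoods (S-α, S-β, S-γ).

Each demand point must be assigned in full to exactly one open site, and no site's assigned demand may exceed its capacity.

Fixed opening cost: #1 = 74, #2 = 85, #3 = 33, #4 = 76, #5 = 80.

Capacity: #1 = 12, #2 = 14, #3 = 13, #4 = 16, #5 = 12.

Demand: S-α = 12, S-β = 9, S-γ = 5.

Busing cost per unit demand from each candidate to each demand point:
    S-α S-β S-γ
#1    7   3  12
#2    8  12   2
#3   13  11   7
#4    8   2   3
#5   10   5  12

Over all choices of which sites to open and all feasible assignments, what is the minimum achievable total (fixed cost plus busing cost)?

Open {#1, #4}; cheapest assignment that respects the capacities:
  #1 (cap 12, load 12): S-α — cost 12×7 = 84
  #4 (cap 16, load 14): S-β, S-γ — cost 9×2 + 5×3 = 33
  Shipping 117, fixed 150 → total 267.
  Any other capacity-feasible assignment to {#1, #4} ships for at least 117.
Compare {#2, #4}: its best feasible assignment gives total 290.
Compare {#3, #4}: its best feasible assignment gives total 298.
Every other set of open sites that can feasibly serve all demand totals ≥ 290 even under its best assignment. Minimum: 267.

267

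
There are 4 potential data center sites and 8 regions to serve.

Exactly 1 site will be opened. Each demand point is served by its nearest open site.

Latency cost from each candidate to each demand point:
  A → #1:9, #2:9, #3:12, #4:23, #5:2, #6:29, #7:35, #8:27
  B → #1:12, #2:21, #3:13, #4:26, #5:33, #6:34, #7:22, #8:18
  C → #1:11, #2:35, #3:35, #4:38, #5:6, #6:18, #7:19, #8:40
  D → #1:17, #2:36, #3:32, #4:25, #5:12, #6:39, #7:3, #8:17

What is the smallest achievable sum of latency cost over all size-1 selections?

146

Open {A}.
  #1→A 9, #2→A 9, #3→A 12, #4→A 23, #5→A 2, #6→A 29, #7→A 35, #8→A 27  ⇒ total 146.
Compare {B}: total 179.
Compare {D}: total 181.
No size-1 selection does better; minimum is 146.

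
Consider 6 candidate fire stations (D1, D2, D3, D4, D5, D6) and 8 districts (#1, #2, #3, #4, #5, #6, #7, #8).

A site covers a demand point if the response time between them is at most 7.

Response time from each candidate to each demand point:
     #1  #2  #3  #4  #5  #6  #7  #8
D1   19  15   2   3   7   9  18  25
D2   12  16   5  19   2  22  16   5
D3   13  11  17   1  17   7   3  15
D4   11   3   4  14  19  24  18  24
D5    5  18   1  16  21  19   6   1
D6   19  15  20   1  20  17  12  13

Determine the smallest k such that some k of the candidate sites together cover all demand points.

4

Coverage sets (demand points within 7 of each site):
  D1: {#3, #4, #5}
  D2: {#3, #5, #8}
  D3: {#4, #6, #7}
  D4: {#2, #3}
  D5: {#1, #3, #7, #8}
  D6: {#4}
No 3 sites suffice: every size-3 union leaves at least one demand point uncovered.
But {D1, D3, D4, D5} covers everything, so the minimum is 4.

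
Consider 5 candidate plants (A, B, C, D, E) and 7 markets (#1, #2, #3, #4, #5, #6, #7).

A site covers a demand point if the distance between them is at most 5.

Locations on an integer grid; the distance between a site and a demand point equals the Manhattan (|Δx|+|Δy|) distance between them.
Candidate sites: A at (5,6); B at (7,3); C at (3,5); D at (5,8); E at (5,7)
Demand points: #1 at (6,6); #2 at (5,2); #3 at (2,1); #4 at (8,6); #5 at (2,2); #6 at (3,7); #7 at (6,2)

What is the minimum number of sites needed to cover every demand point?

Coverage sets (demand points within 5 of each site):
  A: {#1, #2, #4, #6, #7}
  B: {#1, #2, #4, #7}
  C: {#1, #2, #3, #5, #6}
  D: {#1, #4, #6}
  E: {#1, #2, #4, #6}
No single site covers all 7 demand points.
But {A, C} covers everything, so the minimum is 2.

2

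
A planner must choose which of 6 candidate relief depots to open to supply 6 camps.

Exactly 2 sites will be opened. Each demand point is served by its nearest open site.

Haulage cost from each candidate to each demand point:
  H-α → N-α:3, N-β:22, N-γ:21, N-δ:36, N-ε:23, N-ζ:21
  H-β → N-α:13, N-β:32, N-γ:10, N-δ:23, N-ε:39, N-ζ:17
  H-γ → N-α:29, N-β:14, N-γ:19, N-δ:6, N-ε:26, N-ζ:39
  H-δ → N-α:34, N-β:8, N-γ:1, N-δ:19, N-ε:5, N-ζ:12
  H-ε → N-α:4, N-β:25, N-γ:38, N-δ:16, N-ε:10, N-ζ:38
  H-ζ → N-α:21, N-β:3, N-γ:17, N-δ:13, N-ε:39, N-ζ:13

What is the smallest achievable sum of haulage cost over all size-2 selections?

46

Open {H-δ, H-ε}.
  N-α→H-ε 4, N-β→H-δ 8, N-γ→H-δ 1, N-δ→H-ε 16, N-ε→H-δ 5, N-ζ→H-δ 12  ⇒ total 46.
Compare {H-α, H-δ}: total 48.
Compare {H-δ, H-ζ}: total 55.
No size-2 selection does better; minimum is 46.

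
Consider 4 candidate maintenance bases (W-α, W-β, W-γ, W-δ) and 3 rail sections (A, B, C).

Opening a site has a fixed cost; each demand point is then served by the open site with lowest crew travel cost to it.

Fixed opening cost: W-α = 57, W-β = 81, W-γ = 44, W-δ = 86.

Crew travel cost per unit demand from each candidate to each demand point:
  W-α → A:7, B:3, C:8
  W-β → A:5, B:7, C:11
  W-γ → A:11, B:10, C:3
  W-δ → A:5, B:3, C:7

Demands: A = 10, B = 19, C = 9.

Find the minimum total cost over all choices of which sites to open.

255

Open {W-α, W-γ}: assign each demand point to its cheapest open site.
  A→W-α 10×7=70, B→W-α 19×3=57, C→W-γ 9×3=27
  crew travel cost 154, fixed 101 → total 255.
Compare {W-α}: crew travel cost 199 + fixed 57 = 256.
Compare {W-δ}: crew travel cost 170 + fixed 86 = 256.
Compare {W-γ, W-δ}: crew travel cost 134 + fixed 130 = 264.
All other subsets cost ≥ 256. Minimum total cost: 255.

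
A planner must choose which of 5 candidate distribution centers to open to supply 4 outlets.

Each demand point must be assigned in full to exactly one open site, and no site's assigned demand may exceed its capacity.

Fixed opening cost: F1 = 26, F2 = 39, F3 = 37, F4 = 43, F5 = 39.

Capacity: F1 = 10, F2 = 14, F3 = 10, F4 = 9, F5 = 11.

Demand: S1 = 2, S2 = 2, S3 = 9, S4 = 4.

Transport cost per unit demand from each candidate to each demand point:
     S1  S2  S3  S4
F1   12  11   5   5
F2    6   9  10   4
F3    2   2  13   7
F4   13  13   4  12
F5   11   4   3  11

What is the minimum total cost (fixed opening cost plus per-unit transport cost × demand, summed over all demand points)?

Open {F3, F5}; cheapest assignment that respects the capacities:
  F3 (cap 10, load 8): S1, S2, S4 — cost 2×2 + 2×2 + 4×7 = 36
  F5 (cap 11, load 9): S3 — cost 9×3 = 27
  Shipping 63, fixed 76 → total 139.
  Any other capacity-feasible assignment to {F3, F5} ships for at least 63.
Compare {F2, F5}: its best feasible assignment gives total 141.
Compare {F1, F3}: its best feasible assignment gives total 144.
Every other set of open sites that can feasibly serve all demand totals ≥ 141 even under its best assignment. Minimum: 139.

139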